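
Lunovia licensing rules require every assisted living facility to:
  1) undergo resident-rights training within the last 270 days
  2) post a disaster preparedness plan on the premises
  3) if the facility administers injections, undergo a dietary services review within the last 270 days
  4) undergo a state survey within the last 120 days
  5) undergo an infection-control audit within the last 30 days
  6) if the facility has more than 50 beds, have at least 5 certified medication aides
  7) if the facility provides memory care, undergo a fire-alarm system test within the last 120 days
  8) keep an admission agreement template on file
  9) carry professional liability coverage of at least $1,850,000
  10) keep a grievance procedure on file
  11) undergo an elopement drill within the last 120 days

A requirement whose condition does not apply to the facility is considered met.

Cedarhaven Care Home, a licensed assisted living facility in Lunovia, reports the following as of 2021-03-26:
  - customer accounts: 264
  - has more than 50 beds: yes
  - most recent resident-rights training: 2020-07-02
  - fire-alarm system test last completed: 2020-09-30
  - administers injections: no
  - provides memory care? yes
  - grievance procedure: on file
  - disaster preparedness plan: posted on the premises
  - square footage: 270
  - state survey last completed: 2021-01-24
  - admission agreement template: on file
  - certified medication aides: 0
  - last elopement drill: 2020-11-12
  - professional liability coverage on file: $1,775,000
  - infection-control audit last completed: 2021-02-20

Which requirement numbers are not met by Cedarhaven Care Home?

1. resident-rights training 267 days ago vs limit 270 → met
2. disaster preparedness plan present → met
3. condition 'administers injections' does not hold → requirement n/a → met
4. state survey 61 days ago vs limit 120 → met
5. infection-control audit 34 days ago vs limit 30 → not met
6. condition 'has more than 50 beds' holds; certified medication aides 0 < 5 → not met
7. condition 'provides memory care' holds; fire-alarm system test 177 days ago vs limit 120 → not met
8. admission agreement template present → met
9. professional liability coverage $1,775,000 < $1,850,000 → not met
10. grievance procedure present → met
11. elopement drill 134 days ago vs limit 120 → not met
Not met: 5, 6, 7, 9, 11

5, 6, 7, 9, 11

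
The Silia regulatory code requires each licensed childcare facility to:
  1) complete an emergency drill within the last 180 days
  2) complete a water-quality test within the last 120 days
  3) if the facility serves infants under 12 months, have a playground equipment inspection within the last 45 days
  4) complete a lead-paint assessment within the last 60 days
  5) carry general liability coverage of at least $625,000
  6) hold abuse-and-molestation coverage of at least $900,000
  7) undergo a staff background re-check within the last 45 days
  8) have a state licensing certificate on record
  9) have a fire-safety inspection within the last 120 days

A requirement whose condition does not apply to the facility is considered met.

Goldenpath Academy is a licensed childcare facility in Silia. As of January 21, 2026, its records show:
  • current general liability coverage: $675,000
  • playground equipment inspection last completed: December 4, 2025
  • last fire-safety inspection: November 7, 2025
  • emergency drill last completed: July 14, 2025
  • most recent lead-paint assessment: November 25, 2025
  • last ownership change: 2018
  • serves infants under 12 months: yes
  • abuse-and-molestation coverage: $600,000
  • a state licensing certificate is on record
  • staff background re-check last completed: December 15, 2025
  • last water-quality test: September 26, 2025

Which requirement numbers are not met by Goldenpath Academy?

1. emergency drill 191 days ago vs limit 180 → not met
2. water-quality test 117 days ago vs limit 120 → met
3. condition 'serves infants under 12 months' holds; playground equipment inspection 48 days ago vs limit 45 → not met
4. lead-paint assessment 57 days ago vs limit 60 → met
5. general liability coverage $675,000 ≥ $625,000 → met
6. abuse-and-molestation coverage $600,000 < $900,000 → not met
7. staff background re-check 37 days ago vs limit 45 → met
8. state licensing certificate present → met
9. fire-safety inspection 75 days ago vs limit 120 → met
Not met: 1, 3, 6

1, 3, 6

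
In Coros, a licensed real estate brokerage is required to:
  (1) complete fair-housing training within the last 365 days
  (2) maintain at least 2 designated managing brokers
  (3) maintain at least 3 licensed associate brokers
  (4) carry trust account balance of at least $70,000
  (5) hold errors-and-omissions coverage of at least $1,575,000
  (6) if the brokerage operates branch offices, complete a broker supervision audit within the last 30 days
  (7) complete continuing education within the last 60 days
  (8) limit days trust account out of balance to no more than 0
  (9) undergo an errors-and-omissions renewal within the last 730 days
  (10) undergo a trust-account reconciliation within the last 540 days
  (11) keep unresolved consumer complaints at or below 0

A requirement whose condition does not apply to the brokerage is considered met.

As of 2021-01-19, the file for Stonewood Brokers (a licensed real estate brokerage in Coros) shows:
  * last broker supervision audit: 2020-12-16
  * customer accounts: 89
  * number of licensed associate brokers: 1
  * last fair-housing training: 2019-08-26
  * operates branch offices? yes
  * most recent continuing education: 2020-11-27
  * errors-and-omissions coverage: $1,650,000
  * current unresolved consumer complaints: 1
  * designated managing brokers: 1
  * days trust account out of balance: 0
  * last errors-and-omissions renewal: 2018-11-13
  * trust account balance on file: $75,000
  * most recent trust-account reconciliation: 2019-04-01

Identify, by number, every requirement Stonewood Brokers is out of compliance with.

1, 2, 3, 6, 9, 10, 11

1. fair-housing training 512 days ago vs limit 365 → not met
2. designated managing brokers 1 < 2 → not met
3. licensed associate brokers 1 < 3 → not met
4. trust account balance $75,000 ≥ $70,000 → met
5. errors-and-omissions coverage $1,650,000 ≥ $1,575,000 → met
6. condition 'operates branch offices' holds; broker supervision audit 34 days ago vs limit 30 → not met
7. continuing education 53 days ago vs limit 60 → met
8. days trust account out of balance 0 ≤ 0 → met
9. errors-and-omissions renewal 798 days ago vs limit 730 → not met
10. trust-account reconciliation 659 days ago vs limit 540 → not met
11. unresolved consumer complaints 1 > 0 → not met
Not met: 1, 2, 3, 6, 9, 10, 11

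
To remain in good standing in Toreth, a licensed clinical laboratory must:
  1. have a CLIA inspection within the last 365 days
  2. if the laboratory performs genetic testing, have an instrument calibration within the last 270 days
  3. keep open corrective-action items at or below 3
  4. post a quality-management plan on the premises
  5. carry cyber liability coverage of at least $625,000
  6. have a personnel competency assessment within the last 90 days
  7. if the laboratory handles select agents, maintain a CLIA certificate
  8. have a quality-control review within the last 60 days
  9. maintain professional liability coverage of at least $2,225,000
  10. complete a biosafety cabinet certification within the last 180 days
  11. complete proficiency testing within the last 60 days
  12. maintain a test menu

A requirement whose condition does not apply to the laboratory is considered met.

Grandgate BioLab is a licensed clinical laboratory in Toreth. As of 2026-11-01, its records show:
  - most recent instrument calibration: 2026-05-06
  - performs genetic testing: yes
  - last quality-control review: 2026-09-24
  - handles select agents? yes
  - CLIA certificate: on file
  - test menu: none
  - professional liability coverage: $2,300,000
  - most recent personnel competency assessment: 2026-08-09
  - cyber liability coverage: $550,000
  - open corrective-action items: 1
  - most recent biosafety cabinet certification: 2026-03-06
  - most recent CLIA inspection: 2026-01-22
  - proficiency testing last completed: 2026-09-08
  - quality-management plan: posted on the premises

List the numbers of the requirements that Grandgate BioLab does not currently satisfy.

1. CLIA inspection 283 days ago vs limit 365 → met
2. condition 'performs genetic testing' holds; instrument calibration 179 days ago vs limit 270 → met
3. open corrective-action items 1 ≤ 3 → met
4. quality-management plan present → met
5. cyber liability coverage $550,000 < $625,000 → not met
6. personnel competency assessment 84 days ago vs limit 90 → met
7. condition 'handles select agents' holds; CLIA certificate present → met
8. quality-control review 38 days ago vs limit 60 → met
9. professional liability coverage $2,300,000 ≥ $2,225,000 → met
10. biosafety cabinet certification 240 days ago vs limit 180 → not met
11. proficiency testing 54 days ago vs limit 60 → met
12. test menu absent → not met
Not met: 5, 10, 12

5, 10, 12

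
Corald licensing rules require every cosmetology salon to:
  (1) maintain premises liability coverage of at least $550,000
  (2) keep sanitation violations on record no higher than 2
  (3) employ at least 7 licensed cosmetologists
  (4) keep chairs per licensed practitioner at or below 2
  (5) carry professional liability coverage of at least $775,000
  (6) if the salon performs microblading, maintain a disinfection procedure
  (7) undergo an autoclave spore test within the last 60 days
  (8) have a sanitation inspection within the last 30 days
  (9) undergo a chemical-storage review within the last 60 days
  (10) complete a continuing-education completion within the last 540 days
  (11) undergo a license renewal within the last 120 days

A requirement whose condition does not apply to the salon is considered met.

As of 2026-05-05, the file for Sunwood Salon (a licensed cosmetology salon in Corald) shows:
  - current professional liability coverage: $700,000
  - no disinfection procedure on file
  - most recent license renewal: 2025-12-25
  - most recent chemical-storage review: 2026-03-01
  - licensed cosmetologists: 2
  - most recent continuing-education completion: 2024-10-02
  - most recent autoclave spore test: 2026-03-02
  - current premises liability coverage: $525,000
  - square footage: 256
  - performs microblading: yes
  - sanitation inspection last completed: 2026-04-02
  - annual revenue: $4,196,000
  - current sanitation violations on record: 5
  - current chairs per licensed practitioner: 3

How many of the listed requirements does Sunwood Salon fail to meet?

11

1. premises liability coverage $525,000 < $550,000 → not met
2. sanitation violations on record 5 > 2 → not met
3. licensed cosmetologists 2 < 7 → not met
4. chairs per licensed practitioner 3 > 2 → not met
5. professional liability coverage $700,000 < $775,000 → not met
6. condition 'performs microblading' holds; disinfection procedure absent → not met
7. autoclave spore test 64 days ago vs limit 60 → not met
8. sanitation inspection 33 days ago vs limit 30 → not met
9. chemical-storage review 65 days ago vs limit 60 → not met
10. continuing-education completion 580 days ago vs limit 540 → not met
11. license renewal 131 days ago vs limit 120 → not met
Not met: 11 of 11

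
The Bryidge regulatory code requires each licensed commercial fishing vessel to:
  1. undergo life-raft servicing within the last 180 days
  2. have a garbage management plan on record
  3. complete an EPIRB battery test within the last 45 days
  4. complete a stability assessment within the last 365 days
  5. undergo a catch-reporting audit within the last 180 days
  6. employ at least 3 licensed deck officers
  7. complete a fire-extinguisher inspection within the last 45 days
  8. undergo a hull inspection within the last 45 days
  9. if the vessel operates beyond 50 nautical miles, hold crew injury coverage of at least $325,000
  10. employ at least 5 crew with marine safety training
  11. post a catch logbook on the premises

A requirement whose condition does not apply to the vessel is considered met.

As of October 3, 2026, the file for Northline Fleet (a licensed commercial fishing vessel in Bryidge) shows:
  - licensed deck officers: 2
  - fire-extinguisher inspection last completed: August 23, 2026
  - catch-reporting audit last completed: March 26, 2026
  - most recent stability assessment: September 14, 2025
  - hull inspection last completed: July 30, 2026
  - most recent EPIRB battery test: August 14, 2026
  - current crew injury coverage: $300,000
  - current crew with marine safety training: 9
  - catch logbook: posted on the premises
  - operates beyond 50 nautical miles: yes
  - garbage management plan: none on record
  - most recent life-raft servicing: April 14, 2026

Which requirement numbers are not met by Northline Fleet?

1. life-raft servicing 172 days ago vs limit 180 → met
2. garbage management plan absent → not met
3. EPIRB battery test 50 days ago vs limit 45 → not met
4. stability assessment 384 days ago vs limit 365 → not met
5. catch-reporting audit 191 days ago vs limit 180 → not met
6. licensed deck officers 2 < 3 → not met
7. fire-extinguisher inspection 41 days ago vs limit 45 → met
8. hull inspection 65 days ago vs limit 45 → not met
9. condition 'operates beyond 50 nautical miles' holds; crew injury coverage $300,000 < $325,000 → not met
10. crew with marine safety training 9 ≥ 5 → met
11. catch logbook present → met
Not met: 2, 3, 4, 5, 6, 8, 9

2, 3, 4, 5, 6, 8, 9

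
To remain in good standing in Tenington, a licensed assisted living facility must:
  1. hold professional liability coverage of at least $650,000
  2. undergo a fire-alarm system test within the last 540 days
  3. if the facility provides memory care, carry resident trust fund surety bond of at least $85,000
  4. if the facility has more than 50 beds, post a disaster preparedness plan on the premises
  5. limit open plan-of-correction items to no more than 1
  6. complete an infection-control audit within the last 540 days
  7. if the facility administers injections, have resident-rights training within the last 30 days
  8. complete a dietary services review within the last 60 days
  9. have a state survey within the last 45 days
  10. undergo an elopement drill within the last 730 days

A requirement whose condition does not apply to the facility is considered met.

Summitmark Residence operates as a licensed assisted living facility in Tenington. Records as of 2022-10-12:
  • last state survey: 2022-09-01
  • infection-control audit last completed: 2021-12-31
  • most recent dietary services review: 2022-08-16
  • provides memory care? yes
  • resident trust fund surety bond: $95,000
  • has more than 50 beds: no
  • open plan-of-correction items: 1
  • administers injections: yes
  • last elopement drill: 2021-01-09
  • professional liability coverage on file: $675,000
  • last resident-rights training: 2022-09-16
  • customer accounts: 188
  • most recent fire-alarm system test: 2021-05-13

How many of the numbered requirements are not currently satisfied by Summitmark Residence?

1. professional liability coverage $675,000 ≥ $650,000 → met
2. fire-alarm system test 517 days ago vs limit 540 → met
3. condition 'provides memory care' holds; resident trust fund surety bond $95,000 ≥ $85,000 → met
4. condition 'has more than 50 beds' does not hold → requirement n/a → met
5. open plan-of-correction items 1 ≤ 1 → met
6. infection-control audit 285 days ago vs limit 540 → met
7. condition 'administers injections' holds; resident-rights training 26 days ago vs limit 30 → met
8. dietary services review 57 days ago vs limit 60 → met
9. state survey 41 days ago vs limit 45 → met
10. elopement drill 641 days ago vs limit 730 → met
Not met: 0 of 10

0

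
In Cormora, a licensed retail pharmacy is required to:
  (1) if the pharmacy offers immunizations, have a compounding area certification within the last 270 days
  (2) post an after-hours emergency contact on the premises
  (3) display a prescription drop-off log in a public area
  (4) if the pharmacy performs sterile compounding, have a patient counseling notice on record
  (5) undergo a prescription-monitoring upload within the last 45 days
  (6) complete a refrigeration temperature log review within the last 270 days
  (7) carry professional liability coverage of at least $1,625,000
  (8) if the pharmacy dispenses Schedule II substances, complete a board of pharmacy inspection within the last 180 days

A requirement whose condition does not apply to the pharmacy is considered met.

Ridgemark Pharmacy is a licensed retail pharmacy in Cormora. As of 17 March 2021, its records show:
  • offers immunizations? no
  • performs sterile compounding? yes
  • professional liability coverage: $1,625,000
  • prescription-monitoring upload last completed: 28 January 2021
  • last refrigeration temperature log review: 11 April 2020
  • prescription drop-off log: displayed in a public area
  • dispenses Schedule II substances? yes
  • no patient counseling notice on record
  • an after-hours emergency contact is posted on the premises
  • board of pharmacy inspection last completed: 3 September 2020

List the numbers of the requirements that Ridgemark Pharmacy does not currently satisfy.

1. condition 'offers immunizations' does not hold → requirement n/a → met
2. after-hours emergency contact present → met
3. prescription drop-off log present → met
4. condition 'performs sterile compounding' holds; patient counseling notice absent → not met
5. prescription-monitoring upload 48 days ago vs limit 45 → not met
6. refrigeration temperature log review 340 days ago vs limit 270 → not met
7. professional liability coverage $1,625,000 ≥ $1,625,000 → met
8. condition 'dispenses Schedule II substances' holds; board of pharmacy inspection 195 days ago vs limit 180 → not met
Not met: 4, 5, 6, 8

4, 5, 6, 8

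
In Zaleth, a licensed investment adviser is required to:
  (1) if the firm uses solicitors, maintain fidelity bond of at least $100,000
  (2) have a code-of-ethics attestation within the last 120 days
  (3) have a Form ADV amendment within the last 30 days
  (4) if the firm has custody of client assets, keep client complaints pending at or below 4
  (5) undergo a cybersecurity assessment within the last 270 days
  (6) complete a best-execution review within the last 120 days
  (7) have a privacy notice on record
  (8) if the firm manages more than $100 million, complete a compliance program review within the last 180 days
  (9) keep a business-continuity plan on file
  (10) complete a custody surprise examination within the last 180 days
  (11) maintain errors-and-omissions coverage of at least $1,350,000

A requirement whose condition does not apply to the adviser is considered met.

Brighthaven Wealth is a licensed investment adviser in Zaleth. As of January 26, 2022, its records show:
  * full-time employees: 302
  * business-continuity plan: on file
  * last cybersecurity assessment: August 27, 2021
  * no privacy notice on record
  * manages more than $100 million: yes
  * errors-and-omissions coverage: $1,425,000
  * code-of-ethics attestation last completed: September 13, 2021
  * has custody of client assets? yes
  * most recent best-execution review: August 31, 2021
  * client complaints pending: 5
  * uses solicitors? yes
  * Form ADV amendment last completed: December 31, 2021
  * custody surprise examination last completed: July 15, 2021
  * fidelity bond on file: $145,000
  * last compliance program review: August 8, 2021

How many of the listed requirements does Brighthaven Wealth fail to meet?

5

1. condition 'uses solicitors' holds; fidelity bond $145,000 ≥ $100,000 → met
2. code-of-ethics attestation 135 days ago vs limit 120 → not met
3. Form ADV amendment 26 days ago vs limit 30 → met
4. condition 'has custody of client assets' holds; client complaints pending 5 > 4 → not met
5. cybersecurity assessment 152 days ago vs limit 270 → met
6. best-execution review 148 days ago vs limit 120 → not met
7. privacy notice absent → not met
8. condition 'manages more than $100 million' holds; compliance program review 171 days ago vs limit 180 → met
9. business-continuity plan present → met
10. custody surprise examination 195 days ago vs limit 180 → not met
11. errors-and-omissions coverage $1,425,000 ≥ $1,350,000 → met
Not met: 5 of 11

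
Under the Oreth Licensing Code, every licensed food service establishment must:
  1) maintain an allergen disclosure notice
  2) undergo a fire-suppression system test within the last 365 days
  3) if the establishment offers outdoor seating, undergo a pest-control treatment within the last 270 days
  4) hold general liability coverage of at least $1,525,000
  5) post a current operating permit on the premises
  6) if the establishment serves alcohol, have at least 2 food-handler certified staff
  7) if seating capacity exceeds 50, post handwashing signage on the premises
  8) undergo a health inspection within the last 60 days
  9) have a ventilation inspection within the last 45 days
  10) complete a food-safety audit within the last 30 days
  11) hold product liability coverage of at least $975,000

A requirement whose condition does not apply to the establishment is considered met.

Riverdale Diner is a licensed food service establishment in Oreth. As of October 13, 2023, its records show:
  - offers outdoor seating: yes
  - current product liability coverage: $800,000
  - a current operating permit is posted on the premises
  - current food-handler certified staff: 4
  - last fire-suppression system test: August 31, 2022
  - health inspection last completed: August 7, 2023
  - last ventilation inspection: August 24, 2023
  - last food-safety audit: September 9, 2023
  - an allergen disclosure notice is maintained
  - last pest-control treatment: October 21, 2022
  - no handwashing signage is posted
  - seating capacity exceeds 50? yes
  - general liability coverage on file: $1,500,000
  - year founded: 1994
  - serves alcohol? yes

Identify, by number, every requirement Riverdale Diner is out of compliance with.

2, 3, 4, 7, 8, 9, 10, 11

1. allergen disclosure notice present → met
2. fire-suppression system test 408 days ago vs limit 365 → not met
3. condition 'offers outdoor seating' holds; pest-control treatment 357 days ago vs limit 270 → not met
4. general liability coverage $1,500,000 < $1,525,000 → not met
5. current operating permit present → met
6. condition 'serves alcohol' holds; food-handler certified staff 4 ≥ 2 → met
7. condition 'seating capacity exceeds 50' holds; handwashing signage absent → not met
8. health inspection 67 days ago vs limit 60 → not met
9. ventilation inspection 50 days ago vs limit 45 → not met
10. food-safety audit 34 days ago vs limit 30 → not met
11. product liability coverage $800,000 < $975,000 → not met
Not met: 2, 3, 4, 7, 8, 9, 10, 11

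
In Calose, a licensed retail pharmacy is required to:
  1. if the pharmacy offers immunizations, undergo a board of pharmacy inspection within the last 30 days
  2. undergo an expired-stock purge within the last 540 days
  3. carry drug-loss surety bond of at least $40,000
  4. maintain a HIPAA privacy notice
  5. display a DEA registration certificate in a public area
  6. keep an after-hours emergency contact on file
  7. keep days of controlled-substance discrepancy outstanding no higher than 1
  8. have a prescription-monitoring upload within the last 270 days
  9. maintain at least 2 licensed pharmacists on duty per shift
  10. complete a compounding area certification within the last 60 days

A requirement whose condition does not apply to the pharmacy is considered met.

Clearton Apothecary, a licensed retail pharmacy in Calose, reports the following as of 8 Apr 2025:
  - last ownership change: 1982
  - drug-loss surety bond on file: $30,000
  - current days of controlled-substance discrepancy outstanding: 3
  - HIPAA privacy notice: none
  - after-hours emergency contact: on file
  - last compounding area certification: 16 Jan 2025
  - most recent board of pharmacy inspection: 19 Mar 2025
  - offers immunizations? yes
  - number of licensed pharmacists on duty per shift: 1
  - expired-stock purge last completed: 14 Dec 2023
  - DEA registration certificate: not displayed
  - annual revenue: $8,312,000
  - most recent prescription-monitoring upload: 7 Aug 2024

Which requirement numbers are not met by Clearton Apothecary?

3, 4, 5, 7, 9, 10

1. condition 'offers immunizations' holds; board of pharmacy inspection 20 days ago vs limit 30 → met
2. expired-stock purge 481 days ago vs limit 540 → met
3. drug-loss surety bond $30,000 < $40,000 → not met
4. HIPAA privacy notice absent → not met
5. DEA registration certificate absent → not met
6. after-hours emergency contact present → met
7. days of controlled-substance discrepancy outstanding 3 > 1 → not met
8. prescription-monitoring upload 244 days ago vs limit 270 → met
9. licensed pharmacists on duty per shift 1 < 2 → not met
10. compounding area certification 82 days ago vs limit 60 → not met
Not met: 3, 4, 5, 7, 9, 10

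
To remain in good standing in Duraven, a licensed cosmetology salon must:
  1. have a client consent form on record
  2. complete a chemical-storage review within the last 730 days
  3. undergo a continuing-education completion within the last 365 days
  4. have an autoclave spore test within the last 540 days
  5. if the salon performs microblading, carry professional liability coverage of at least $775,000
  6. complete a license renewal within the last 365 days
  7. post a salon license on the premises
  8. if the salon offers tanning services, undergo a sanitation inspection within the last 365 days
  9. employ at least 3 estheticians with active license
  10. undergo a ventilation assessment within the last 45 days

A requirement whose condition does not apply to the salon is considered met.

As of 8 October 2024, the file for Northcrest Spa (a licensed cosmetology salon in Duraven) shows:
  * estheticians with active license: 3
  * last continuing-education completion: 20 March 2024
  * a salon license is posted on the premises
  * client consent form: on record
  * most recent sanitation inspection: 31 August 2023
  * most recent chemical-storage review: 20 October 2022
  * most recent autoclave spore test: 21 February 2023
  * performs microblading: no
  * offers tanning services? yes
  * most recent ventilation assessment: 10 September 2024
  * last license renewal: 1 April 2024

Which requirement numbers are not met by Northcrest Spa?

1. client consent form present → met
2. chemical-storage review 719 days ago vs limit 730 → met
3. continuing-education completion 202 days ago vs limit 365 → met
4. autoclave spore test 595 days ago vs limit 540 → not met
5. condition 'performs microblading' does not hold → requirement n/a → met
6. license renewal 190 days ago vs limit 365 → met
7. salon license present → met
8. condition 'offers tanning services' holds; sanitation inspection 404 days ago vs limit 365 → not met
9. estheticians with active license 3 ≥ 3 → met
10. ventilation assessment 28 days ago vs limit 45 → met
Not met: 4, 8

4, 8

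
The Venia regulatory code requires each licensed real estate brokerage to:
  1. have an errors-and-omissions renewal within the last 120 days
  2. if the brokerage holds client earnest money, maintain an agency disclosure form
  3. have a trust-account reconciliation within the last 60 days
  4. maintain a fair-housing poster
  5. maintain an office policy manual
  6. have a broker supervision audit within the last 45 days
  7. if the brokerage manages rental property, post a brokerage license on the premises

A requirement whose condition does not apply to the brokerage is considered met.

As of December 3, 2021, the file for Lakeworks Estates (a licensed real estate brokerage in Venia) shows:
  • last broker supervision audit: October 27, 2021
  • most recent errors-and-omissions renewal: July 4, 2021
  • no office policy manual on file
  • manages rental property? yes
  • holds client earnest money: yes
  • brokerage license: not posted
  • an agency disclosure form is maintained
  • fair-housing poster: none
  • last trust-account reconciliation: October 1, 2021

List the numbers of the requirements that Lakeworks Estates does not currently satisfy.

1. errors-and-omissions renewal 152 days ago vs limit 120 → not met
2. condition 'holds client earnest money' holds; agency disclosure form present → met
3. trust-account reconciliation 63 days ago vs limit 60 → not met
4. fair-housing poster absent → not met
5. office policy manual absent → not met
6. broker supervision audit 37 days ago vs limit 45 → met
7. condition 'manages rental property' holds; brokerage license absent → not met
Not met: 1, 3, 4, 5, 7

1, 3, 4, 5, 7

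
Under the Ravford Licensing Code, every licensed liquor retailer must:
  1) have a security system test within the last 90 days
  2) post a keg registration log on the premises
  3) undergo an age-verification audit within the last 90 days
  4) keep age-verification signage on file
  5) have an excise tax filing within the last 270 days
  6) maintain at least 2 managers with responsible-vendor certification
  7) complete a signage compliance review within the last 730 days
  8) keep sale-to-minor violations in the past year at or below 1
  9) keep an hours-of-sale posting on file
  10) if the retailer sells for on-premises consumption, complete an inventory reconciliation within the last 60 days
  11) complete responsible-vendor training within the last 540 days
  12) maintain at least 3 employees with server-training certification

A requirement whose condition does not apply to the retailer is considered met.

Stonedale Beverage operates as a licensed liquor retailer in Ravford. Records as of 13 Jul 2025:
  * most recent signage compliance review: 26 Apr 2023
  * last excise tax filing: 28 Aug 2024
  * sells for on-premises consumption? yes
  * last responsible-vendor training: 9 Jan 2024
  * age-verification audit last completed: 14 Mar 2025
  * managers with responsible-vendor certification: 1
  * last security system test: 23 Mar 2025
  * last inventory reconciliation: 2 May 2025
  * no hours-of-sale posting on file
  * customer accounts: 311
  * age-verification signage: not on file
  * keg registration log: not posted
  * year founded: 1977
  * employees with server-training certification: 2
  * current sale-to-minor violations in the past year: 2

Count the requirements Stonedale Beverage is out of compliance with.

1. security system test 112 days ago vs limit 90 → not met
2. keg registration log absent → not met
3. age-verification audit 121 days ago vs limit 90 → not met
4. age-verification signage absent → not met
5. excise tax filing 319 days ago vs limit 270 → not met
6. managers with responsible-vendor certification 1 < 2 → not met
7. signage compliance review 809 days ago vs limit 730 → not met
8. sale-to-minor violations in the past year 2 > 1 → not met
9. hours-of-sale posting absent → not met
10. condition 'sells for on-premises consumption' holds; inventory reconciliation 72 days ago vs limit 60 → not met
11. responsible-vendor training 551 days ago vs limit 540 → not met
12. employees with server-training certification 2 < 3 → not met
Not met: 12 of 12

12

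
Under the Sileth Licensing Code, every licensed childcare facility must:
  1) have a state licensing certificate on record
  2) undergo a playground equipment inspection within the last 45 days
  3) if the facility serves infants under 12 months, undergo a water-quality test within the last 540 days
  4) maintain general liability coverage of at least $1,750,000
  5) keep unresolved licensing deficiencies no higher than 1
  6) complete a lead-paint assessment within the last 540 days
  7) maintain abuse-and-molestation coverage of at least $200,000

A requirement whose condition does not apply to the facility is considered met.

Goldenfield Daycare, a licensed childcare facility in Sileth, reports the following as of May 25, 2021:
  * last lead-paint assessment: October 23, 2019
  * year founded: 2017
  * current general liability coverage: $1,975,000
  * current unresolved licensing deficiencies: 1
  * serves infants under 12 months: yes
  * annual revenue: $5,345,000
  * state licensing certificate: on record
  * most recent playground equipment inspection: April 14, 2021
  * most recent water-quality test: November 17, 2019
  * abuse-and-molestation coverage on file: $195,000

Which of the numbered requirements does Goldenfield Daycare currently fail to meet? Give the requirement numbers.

1. state licensing certificate present → met
2. playground equipment inspection 41 days ago vs limit 45 → met
3. condition 'serves infants under 12 months' holds; water-quality test 555 days ago vs limit 540 → not met
4. general liability coverage $1,975,000 ≥ $1,750,000 → met
5. unresolved licensing deficiencies 1 ≤ 1 → met
6. lead-paint assessment 580 days ago vs limit 540 → not met
7. abuse-and-molestation coverage $195,000 < $200,000 → not met
Not met: 3, 6, 7

3, 6, 7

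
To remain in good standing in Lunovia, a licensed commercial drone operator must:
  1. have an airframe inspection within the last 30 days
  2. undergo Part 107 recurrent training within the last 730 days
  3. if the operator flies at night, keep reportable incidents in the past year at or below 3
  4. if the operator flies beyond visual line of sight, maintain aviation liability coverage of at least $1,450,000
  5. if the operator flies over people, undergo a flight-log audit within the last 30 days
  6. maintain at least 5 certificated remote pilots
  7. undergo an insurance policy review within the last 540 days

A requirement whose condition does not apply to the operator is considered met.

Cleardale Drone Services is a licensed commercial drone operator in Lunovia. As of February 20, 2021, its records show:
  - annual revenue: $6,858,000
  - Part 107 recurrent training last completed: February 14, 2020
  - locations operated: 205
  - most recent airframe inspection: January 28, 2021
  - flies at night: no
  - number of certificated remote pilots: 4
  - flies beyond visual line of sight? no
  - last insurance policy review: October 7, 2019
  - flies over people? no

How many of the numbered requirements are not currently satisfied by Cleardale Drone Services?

1

1. airframe inspection 23 days ago vs limit 30 → met
2. Part 107 recurrent training 372 days ago vs limit 730 → met
3. condition 'flies at night' does not hold → requirement n/a → met
4. condition 'flies beyond visual line of sight' does not hold → requirement n/a → met
5. condition 'flies over people' does not hold → requirement n/a → met
6. certificated remote pilots 4 < 5 → not met
7. insurance policy review 502 days ago vs limit 540 → met
Not met: 1 of 7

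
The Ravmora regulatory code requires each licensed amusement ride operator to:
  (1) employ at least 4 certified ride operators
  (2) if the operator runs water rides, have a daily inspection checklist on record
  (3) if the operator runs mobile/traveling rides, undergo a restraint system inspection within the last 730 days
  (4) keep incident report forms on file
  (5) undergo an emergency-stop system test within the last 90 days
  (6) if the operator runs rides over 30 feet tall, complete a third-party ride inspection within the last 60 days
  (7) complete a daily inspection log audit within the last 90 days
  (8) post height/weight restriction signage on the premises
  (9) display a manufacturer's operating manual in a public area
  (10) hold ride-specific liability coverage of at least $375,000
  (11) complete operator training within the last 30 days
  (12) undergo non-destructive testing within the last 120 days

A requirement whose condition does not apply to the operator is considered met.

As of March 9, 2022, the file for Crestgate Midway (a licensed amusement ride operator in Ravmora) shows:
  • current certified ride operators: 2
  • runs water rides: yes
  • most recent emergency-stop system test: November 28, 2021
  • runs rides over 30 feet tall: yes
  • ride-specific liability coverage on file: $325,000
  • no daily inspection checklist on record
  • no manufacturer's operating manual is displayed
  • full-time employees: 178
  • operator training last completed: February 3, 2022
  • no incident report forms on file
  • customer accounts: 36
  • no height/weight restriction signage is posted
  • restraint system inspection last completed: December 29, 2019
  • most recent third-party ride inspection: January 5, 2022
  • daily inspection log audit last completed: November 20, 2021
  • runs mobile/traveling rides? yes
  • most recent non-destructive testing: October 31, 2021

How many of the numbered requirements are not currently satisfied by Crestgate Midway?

1. certified ride operators 2 < 4 → not met
2. condition 'runs water rides' holds; daily inspection checklist absent → not met
3. condition 'runs mobile/traveling rides' holds; restraint system inspection 801 days ago vs limit 730 → not met
4. incident report forms absent → not met
5. emergency-stop system test 101 days ago vs limit 90 → not met
6. condition 'runs rides over 30 feet tall' holds; third-party ride inspection 63 days ago vs limit 60 → not met
7. daily inspection log audit 109 days ago vs limit 90 → not met
8. height/weight restriction signage absent → not met
9. manufacturer's operating manual absent → not met
10. ride-specific liability coverage $325,000 < $375,000 → not met
11. operator training 34 days ago vs limit 30 → not met
12. non-destructive testing 129 days ago vs limit 120 → not met
Not met: 12 of 12

12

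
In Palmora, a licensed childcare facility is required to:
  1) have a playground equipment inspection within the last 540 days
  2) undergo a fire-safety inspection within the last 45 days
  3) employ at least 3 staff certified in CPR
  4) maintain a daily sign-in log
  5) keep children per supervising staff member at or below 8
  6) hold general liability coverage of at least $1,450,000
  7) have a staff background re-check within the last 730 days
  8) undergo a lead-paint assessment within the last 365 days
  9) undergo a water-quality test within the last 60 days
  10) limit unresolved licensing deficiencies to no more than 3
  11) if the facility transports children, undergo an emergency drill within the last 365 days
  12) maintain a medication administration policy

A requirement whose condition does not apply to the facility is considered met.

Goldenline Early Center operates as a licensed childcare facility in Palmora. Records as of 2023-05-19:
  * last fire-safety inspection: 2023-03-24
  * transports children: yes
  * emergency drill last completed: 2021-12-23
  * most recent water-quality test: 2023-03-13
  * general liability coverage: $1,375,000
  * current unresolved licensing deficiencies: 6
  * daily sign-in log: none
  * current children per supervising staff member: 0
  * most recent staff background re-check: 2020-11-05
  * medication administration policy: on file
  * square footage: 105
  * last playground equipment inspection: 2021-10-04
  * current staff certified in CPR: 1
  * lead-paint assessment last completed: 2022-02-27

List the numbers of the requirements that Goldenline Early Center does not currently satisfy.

1. playground equipment inspection 592 days ago vs limit 540 → not met
2. fire-safety inspection 56 days ago vs limit 45 → not met
3. staff certified in CPR 1 < 3 → not met
4. daily sign-in log absent → not met
5. children per supervising staff member 0 ≤ 8 → met
6. general liability coverage $1,375,000 < $1,450,000 → not met
7. staff background re-check 925 days ago vs limit 730 → not met
8. lead-paint assessment 446 days ago vs limit 365 → not met
9. water-quality test 67 days ago vs limit 60 → not met
10. unresolved licensing deficiencies 6 > 3 → not met
11. condition 'transports children' holds; emergency drill 512 days ago vs limit 365 → not met
12. medication administration policy present → met
Not met: 1, 2, 3, 4, 6, 7, 8, 9, 10, 11

1, 2, 3, 4, 6, 7, 8, 9, 10, 11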